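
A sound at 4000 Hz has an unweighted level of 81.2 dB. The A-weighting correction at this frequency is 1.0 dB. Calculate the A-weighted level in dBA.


Given values:
  SPL = 81.2 dB
  A-weighting at 4000 Hz = 1.0 dB
Formula: L_A = SPL + A_weight
L_A = 81.2 + (1.0)
L_A = 82.2

82.2 dBA


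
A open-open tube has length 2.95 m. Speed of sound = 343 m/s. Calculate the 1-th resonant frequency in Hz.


Given values:
  Tube type: open-open, L = 2.95 m, c = 343 m/s, n = 1
Formula: f_n = n * c / (2 * L)
Compute 2 * L = 2 * 2.95 = 5.9
f = 1 * 343 / 5.9
f = 58.14

58.14 Hz


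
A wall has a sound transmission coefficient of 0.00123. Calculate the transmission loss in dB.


Given values:
  tau = 0.00123
Formula: TL = 10 * log10(1 / tau)
Compute 1 / tau = 1 / 0.00123 = 813.0081
Compute log10(813.0081) = 2.910095
TL = 10 * 2.910095 = 29.1

29.1 dB


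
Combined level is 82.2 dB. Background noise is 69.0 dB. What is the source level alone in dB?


Given values:
  L_total = 82.2 dB, L_bg = 69.0 dB
Formula: L_source = 10 * log10(10^(L_total/10) - 10^(L_bg/10))
Convert to linear:
  10^(82.2/10) = 165958690.7438
  10^(69.0/10) = 7943282.3472
Difference: 165958690.7438 - 7943282.3472 = 158015408.3966
L_source = 10 * log10(158015408.3966) = 81.99

81.99 dB


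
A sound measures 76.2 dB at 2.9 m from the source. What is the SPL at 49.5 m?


Given values:
  SPL1 = 76.2 dB, r1 = 2.9 m, r2 = 49.5 m
Formula: SPL2 = SPL1 - 20 * log10(r2 / r1)
Compute ratio: r2 / r1 = 49.5 / 2.9 = 17.069
Compute log10: log10(17.069) = 1.232208
Compute drop: 20 * 1.232208 = 24.6442
SPL2 = 76.2 - 24.6442 = 51.56

51.56 dB


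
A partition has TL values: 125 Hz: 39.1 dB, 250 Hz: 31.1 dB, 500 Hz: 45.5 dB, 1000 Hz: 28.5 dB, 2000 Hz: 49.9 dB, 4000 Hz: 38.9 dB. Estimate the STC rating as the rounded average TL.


Given TL values at each frequency:
  125 Hz: 39.1 dB
  250 Hz: 31.1 dB
  500 Hz: 45.5 dB
  1000 Hz: 28.5 dB
  2000 Hz: 49.9 dB
  4000 Hz: 38.9 dB
Formula: STC ~ round(average of TL values)
Sum = 39.1 + 31.1 + 45.5 + 28.5 + 49.9 + 38.9 = 233.0
Average = 233.0 / 6 = 38.83
Rounded: 39

39


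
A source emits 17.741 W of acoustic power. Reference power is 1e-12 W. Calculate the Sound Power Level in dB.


Given values:
  W = 17.741 W
  W_ref = 1e-12 W
Formula: SWL = 10 * log10(W / W_ref)
Compute ratio: W / W_ref = 17741000000000
Compute log10: log10(17741000000000) = 13.248978
Multiply: SWL = 10 * 13.248978 = 132.49

132.49 dB


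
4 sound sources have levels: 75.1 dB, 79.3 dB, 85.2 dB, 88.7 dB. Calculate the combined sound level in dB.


Formula: L_total = 10 * log10( sum(10^(Li/10)) )
  Source 1: 10^(75.1/10) = 32359365.693
  Source 2: 10^(79.3/10) = 85113803.8202
  Source 3: 10^(85.2/10) = 331131121.4826
  Source 4: 10^(88.7/10) = 741310241.3009
Sum of linear values = 1189914532.2967
L_total = 10 * log10(1189914532.2967) = 90.76

90.76 dB


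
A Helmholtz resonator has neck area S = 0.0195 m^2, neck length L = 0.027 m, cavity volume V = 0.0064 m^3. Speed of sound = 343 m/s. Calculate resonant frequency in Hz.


Given values:
  S = 0.0195 m^2, L = 0.027 m, V = 0.0064 m^3, c = 343 m/s
Formula: f = (c / (2*pi)) * sqrt(S / (V * L))
Compute V * L = 0.0064 * 0.027 = 0.0001728
Compute S / (V * L) = 0.0195 / 0.0001728 = 112.8472
Compute sqrt(112.8472) = 10.622956
Compute c / (2*pi) = 343 / 6.283185 = 54.590148
f = 54.590148 * 10.622956 = 579.91

579.91 Hz


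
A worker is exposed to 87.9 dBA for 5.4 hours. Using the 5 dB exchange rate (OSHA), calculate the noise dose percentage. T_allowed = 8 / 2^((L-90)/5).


Given values:
  L = 87.9 dBA, T = 5.4 hours
Formula: T_allowed = 8 / 2^((L - 90) / 5)
Compute exponent: (87.9 - 90) / 5 = -0.42
Compute 2^(-0.42) = 0.747425
T_allowed = 8 / 0.747425 = 10.703415 hours
Dose = (T / T_allowed) * 100
Dose = (5.4 / 10.703415) * 100 = 50.45

50.45 %


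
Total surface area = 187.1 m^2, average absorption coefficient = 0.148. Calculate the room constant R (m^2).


Given values:
  S = 187.1 m^2, alpha = 0.148
Formula: R = S * alpha / (1 - alpha)
Numerator: 187.1 * 0.148 = 27.6908
Denominator: 1 - 0.148 = 0.852
R = 27.6908 / 0.852 = 32.5

32.5 m^2


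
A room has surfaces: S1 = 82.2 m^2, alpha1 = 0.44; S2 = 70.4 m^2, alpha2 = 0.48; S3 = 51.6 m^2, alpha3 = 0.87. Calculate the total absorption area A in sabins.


Given surfaces:
  Surface 1: 82.2 * 0.44 = 36.168
  Surface 2: 70.4 * 0.48 = 33.792
  Surface 3: 51.6 * 0.87 = 44.892
Formula: A = sum(Si * alpha_i)
A = 36.168 + 33.792 + 44.892
A = 114.85

114.85 sabins


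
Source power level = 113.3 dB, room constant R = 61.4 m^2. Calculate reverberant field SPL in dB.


Given values:
  Lw = 113.3 dB, R = 61.4 m^2
Formula: SPL = Lw + 10 * log10(4 / R)
Compute 4 / R = 4 / 61.4 = 0.065147
Compute 10 * log10(0.065147) = -11.8611
SPL = 113.3 + (-11.8611) = 101.44

101.44 dB


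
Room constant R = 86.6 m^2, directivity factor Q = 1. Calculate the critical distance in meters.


Given values:
  R = 86.6 m^2, Q = 1
Formula: d_c = 0.141 * sqrt(Q * R)
Compute Q * R = 1 * 86.6 = 86.6
Compute sqrt(86.6) = 9.3059
d_c = 0.141 * 9.3059 = 1.312

1.312 m


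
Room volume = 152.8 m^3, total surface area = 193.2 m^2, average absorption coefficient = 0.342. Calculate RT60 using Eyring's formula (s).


Given values:
  V = 152.8 m^3, S = 193.2 m^2, alpha = 0.342
Formula: RT60 = 0.161 * V / (-S * ln(1 - alpha))
Compute ln(1 - 0.342) = ln(0.658) = -0.41855
Denominator: -193.2 * -0.41855 = 80.8639
Numerator: 0.161 * 152.8 = 24.6008
RT60 = 24.6008 / 80.8639 = 0.304

0.304 s


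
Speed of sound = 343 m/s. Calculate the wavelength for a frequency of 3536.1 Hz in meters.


Given values:
  c = 343 m/s, f = 3536.1 Hz
Formula: lambda = c / f
lambda = 343 / 3536.1
lambda = 0.097

0.097 m


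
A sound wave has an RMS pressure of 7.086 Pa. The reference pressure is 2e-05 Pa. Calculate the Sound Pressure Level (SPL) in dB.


Given values:
  p = 7.086 Pa
  p_ref = 2e-05 Pa
Formula: SPL = 20 * log10(p / p_ref)
Compute ratio: p / p_ref = 7.086 / 2e-05 = 354300
Compute log10: log10(354300) = 5.549371
Multiply: SPL = 20 * 5.549371 = 110.99

110.99 dB


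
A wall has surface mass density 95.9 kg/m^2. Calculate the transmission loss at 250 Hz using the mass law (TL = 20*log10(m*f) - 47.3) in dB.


Given values:
  m = 95.9 kg/m^2, f = 250 Hz
Formula: TL = 20 * log10(m * f) - 47.3
Compute m * f = 95.9 * 250 = 23975.0
Compute log10(23975.0) = 4.379759
Compute 20 * 4.379759 = 87.5952
TL = 87.5952 - 47.3 = 40.3

40.3 dB


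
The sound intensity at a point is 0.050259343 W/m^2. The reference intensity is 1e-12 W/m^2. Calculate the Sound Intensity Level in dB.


Given values:
  I = 0.050259343 W/m^2
  I_ref = 1e-12 W/m^2
Formula: SIL = 10 * log10(I / I_ref)
Compute ratio: I / I_ref = 50259343000
Compute log10: log10(50259343000) = 10.701217
Multiply: SIL = 10 * 10.701217 = 107.01

107.01 dB


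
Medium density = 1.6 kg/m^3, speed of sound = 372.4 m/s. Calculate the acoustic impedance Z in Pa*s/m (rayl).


Given values:
  rho = 1.6 kg/m^3
  c = 372.4 m/s
Formula: Z = rho * c
Z = 1.6 * 372.4
Z = 595.84

595.84 rayl


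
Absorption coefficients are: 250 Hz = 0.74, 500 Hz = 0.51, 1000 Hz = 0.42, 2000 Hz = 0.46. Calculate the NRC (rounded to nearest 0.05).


Given values:
  a_250 = 0.74, a_500 = 0.51
  a_1000 = 0.42, a_2000 = 0.46
Formula: NRC = (a250 + a500 + a1000 + a2000) / 4
Sum = 0.74 + 0.51 + 0.42 + 0.46 = 2.13
NRC = 2.13 / 4 = 0.5325
Rounded to nearest 0.05: 0.55

0.55


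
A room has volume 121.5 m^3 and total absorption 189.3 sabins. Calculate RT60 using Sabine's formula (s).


Given values:
  V = 121.5 m^3
  A = 189.3 sabins
Formula: RT60 = 0.161 * V / A
Numerator: 0.161 * 121.5 = 19.5615
RT60 = 19.5615 / 189.3 = 0.103

0.103 s


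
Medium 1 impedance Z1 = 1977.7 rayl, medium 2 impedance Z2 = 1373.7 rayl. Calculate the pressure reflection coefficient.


Given values:
  Z1 = 1977.7 rayl, Z2 = 1373.7 rayl
Formula: R = (Z2 - Z1) / (Z2 + Z1)
Numerator: Z2 - Z1 = 1373.7 - 1977.7 = -604.0
Denominator: Z2 + Z1 = 1373.7 + 1977.7 = 3351.4
R = -604.0 / 3351.4 = -0.1802

-0.1802


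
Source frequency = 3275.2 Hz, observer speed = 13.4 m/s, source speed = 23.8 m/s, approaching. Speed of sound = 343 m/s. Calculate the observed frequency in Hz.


Given values:
  f_s = 3275.2 Hz, v_o = 13.4 m/s, v_s = 23.8 m/s
  Direction: approaching
Formula: f_o = f_s * (c + v_o) / (c - v_s)
Numerator: c + v_o = 343 + 13.4 = 356.4
Denominator: c - v_s = 343 - 23.8 = 319.2
f_o = 3275.2 * 356.4 / 319.2 = 3656.9

3656.9 Hz


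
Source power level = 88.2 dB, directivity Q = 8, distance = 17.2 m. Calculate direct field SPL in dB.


Given values:
  Lw = 88.2 dB, Q = 8, r = 17.2 m
Formula: SPL = Lw + 10 * log10(Q / (4 * pi * r^2))
Compute 4 * pi * r^2 = 4 * pi * 17.2^2 = 3717.6351
Compute Q / denom = 8 / 3717.6351 = 0.00215191
Compute 10 * log10(0.00215191) = -26.6718
SPL = 88.2 + (-26.6718) = 61.53

61.53 dB


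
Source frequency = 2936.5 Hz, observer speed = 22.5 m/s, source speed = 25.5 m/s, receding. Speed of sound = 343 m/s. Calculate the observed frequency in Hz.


Given values:
  f_s = 2936.5 Hz, v_o = 22.5 m/s, v_s = 25.5 m/s
  Direction: receding
Formula: f_o = f_s * (c - v_o) / (c + v_s)
Numerator: c - v_o = 343 - 22.5 = 320.5
Denominator: c + v_s = 343 + 25.5 = 368.5
f_o = 2936.5 * 320.5 / 368.5 = 2554.0

2554.0 Hz


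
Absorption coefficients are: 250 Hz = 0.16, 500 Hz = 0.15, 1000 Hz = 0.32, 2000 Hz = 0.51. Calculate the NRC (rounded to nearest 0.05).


Given values:
  a_250 = 0.16, a_500 = 0.15
  a_1000 = 0.32, a_2000 = 0.51
Formula: NRC = (a250 + a500 + a1000 + a2000) / 4
Sum = 0.16 + 0.15 + 0.32 + 0.51 = 1.14
NRC = 1.14 / 4 = 0.285
Rounded to nearest 0.05: 0.3

0.3


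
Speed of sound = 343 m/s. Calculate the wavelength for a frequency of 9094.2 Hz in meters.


Given values:
  c = 343 m/s, f = 9094.2 Hz
Formula: lambda = c / f
lambda = 343 / 9094.2
lambda = 0.0377

0.0377 m


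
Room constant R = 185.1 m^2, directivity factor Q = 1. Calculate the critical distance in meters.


Given values:
  R = 185.1 m^2, Q = 1
Formula: d_c = 0.141 * sqrt(Q * R)
Compute Q * R = 1 * 185.1 = 185.1
Compute sqrt(185.1) = 13.6051
d_c = 0.141 * 13.6051 = 1.918

1.918 m


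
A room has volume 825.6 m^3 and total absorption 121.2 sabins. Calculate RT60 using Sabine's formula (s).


Given values:
  V = 825.6 m^3
  A = 121.2 sabins
Formula: RT60 = 0.161 * V / A
Numerator: 0.161 * 825.6 = 132.9216
RT60 = 132.9216 / 121.2 = 1.097

1.097 s


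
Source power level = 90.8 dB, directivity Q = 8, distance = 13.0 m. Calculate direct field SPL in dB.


Given values:
  Lw = 90.8 dB, Q = 8, r = 13.0 m
Formula: SPL = Lw + 10 * log10(Q / (4 * pi * r^2))
Compute 4 * pi * r^2 = 4 * pi * 13.0^2 = 2123.7166
Compute Q / denom = 8 / 2123.7166 = 0.00376698
Compute 10 * log10(0.00376698) = -24.2401
SPL = 90.8 + (-24.2401) = 66.56

66.56 dB


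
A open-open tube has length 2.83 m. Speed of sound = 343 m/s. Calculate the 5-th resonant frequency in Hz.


Given values:
  Tube type: open-open, L = 2.83 m, c = 343 m/s, n = 5
Formula: f_n = n * c / (2 * L)
Compute 2 * L = 2 * 2.83 = 5.66
f = 5 * 343 / 5.66
f = 303.0

303.0 Hz


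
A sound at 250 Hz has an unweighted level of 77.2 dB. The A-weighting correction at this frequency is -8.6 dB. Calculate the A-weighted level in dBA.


Given values:
  SPL = 77.2 dB
  A-weighting at 250 Hz = -8.6 dB
Formula: L_A = SPL + A_weight
L_A = 77.2 + (-8.6)
L_A = 68.6

68.6 dBA


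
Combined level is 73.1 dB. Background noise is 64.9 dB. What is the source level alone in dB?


Given values:
  L_total = 73.1 dB, L_bg = 64.9 dB
Formula: L_source = 10 * log10(10^(L_total/10) - 10^(L_bg/10))
Convert to linear:
  10^(73.1/10) = 20417379.4467
  10^(64.9/10) = 3090295.4325
Difference: 20417379.4467 - 3090295.4325 = 17327084.0142
L_source = 10 * log10(17327084.0142) = 72.39

72.39 dB


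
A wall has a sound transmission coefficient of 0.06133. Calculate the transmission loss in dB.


Given values:
  tau = 0.06133
Formula: TL = 10 * log10(1 / tau)
Compute 1 / tau = 1 / 0.06133 = 16.3052
Compute log10(16.3052) = 1.212326
TL = 10 * 1.212326 = 12.12

12.12 dB


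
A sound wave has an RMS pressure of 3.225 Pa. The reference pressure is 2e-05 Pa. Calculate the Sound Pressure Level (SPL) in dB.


Given values:
  p = 3.225 Pa
  p_ref = 2e-05 Pa
Formula: SPL = 20 * log10(p / p_ref)
Compute ratio: p / p_ref = 3.225 / 2e-05 = 161250
Compute log10: log10(161250) = 5.2075
Multiply: SPL = 20 * 5.2075 = 104.15

104.15 dB


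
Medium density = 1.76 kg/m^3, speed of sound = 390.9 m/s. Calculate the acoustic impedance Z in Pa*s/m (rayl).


Given values:
  rho = 1.76 kg/m^3
  c = 390.9 m/s
Formula: Z = rho * c
Z = 1.76 * 390.9
Z = 687.98

687.98 rayl


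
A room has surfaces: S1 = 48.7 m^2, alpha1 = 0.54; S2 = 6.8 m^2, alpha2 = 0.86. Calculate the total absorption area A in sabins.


Given surfaces:
  Surface 1: 48.7 * 0.54 = 26.298
  Surface 2: 6.8 * 0.86 = 5.848
Formula: A = sum(Si * alpha_i)
A = 26.298 + 5.848
A = 32.15

32.15 sabins


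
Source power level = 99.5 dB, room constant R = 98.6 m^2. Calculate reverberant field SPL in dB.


Given values:
  Lw = 99.5 dB, R = 98.6 m^2
Formula: SPL = Lw + 10 * log10(4 / R)
Compute 4 / R = 4 / 98.6 = 0.040568
Compute 10 * log10(0.040568) = -13.9182
SPL = 99.5 + (-13.9182) = 85.58

85.58 dB


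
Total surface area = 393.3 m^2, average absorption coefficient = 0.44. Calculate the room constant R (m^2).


Given values:
  S = 393.3 m^2, alpha = 0.44
Formula: R = S * alpha / (1 - alpha)
Numerator: 393.3 * 0.44 = 173.052
Denominator: 1 - 0.44 = 0.56
R = 173.052 / 0.56 = 309.02

309.02 m^2


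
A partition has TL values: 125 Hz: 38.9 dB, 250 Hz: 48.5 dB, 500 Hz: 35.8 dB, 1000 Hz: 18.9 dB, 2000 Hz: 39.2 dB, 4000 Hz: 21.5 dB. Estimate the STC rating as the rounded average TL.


Given TL values at each frequency:
  125 Hz: 38.9 dB
  250 Hz: 48.5 dB
  500 Hz: 35.8 dB
  1000 Hz: 18.9 dB
  2000 Hz: 39.2 dB
  4000 Hz: 21.5 dB
Formula: STC ~ round(average of TL values)
Sum = 38.9 + 48.5 + 35.8 + 18.9 + 39.2 + 21.5 = 202.8
Average = 202.8 / 6 = 33.8
Rounded: 34

34


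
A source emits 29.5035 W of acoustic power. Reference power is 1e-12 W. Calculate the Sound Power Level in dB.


Given values:
  W = 29.5035 W
  W_ref = 1e-12 W
Formula: SWL = 10 * log10(W / W_ref)
Compute ratio: W / W_ref = 29503500000000
Compute log10: log10(29503500000000) = 13.469874
Multiply: SWL = 10 * 13.469874 = 134.7

134.7 dB


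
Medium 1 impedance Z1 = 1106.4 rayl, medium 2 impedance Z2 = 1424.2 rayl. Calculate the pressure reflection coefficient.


Given values:
  Z1 = 1106.4 rayl, Z2 = 1424.2 rayl
Formula: R = (Z2 - Z1) / (Z2 + Z1)
Numerator: Z2 - Z1 = 1424.2 - 1106.4 = 317.8
Denominator: Z2 + Z1 = 1424.2 + 1106.4 = 2530.6
R = 317.8 / 2530.6 = 0.1256

0.1256


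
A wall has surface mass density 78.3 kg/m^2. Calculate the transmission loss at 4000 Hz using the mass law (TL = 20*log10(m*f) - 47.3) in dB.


Given values:
  m = 78.3 kg/m^2, f = 4000 Hz
Formula: TL = 20 * log10(m * f) - 47.3
Compute m * f = 78.3 * 4000 = 313200.0
Compute log10(313200.0) = 5.495822
Compute 20 * 5.495822 = 109.9164
TL = 109.9164 - 47.3 = 62.62

62.62 dB


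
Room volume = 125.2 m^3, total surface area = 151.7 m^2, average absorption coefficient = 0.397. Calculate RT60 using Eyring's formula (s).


Given values:
  V = 125.2 m^3, S = 151.7 m^2, alpha = 0.397
Formula: RT60 = 0.161 * V / (-S * ln(1 - alpha))
Compute ln(1 - 0.397) = ln(0.603) = -0.505838
Denominator: -151.7 * -0.505838 = 76.7356
Numerator: 0.161 * 125.2 = 20.1572
RT60 = 20.1572 / 76.7356 = 0.263

0.263 s


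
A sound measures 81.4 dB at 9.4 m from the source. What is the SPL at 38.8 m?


Given values:
  SPL1 = 81.4 dB, r1 = 9.4 m, r2 = 38.8 m
Formula: SPL2 = SPL1 - 20 * log10(r2 / r1)
Compute ratio: r2 / r1 = 38.8 / 9.4 = 4.1277
Compute log10: log10(4.1277) = 0.615708
Compute drop: 20 * 0.615708 = 12.3142
SPL2 = 81.4 - 12.3142 = 69.09

69.09 dB


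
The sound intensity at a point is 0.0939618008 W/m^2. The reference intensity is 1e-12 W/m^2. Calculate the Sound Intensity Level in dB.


Given values:
  I = 0.0939618008 W/m^2
  I_ref = 1e-12 W/m^2
Formula: SIL = 10 * log10(I / I_ref)
Compute ratio: I / I_ref = 93961800800
Compute log10: log10(93961800800) = 10.972951
Multiply: SIL = 10 * 10.972951 = 109.73

109.73 dB


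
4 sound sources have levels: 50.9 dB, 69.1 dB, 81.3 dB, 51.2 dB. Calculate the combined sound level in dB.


Formula: L_total = 10 * log10( sum(10^(Li/10)) )
  Source 1: 10^(50.9/10) = 123026.8771
  Source 2: 10^(69.1/10) = 8128305.1616
  Source 3: 10^(81.3/10) = 134896288.2592
  Source 4: 10^(51.2/10) = 131825.6739
Sum of linear values = 143279445.9718
L_total = 10 * log10(143279445.9718) = 81.56

81.56 dB


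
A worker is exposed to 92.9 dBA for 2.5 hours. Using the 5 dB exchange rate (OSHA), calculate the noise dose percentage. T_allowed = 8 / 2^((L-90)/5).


Given values:
  L = 92.9 dBA, T = 2.5 hours
Formula: T_allowed = 8 / 2^((L - 90) / 5)
Compute exponent: (92.9 - 90) / 5 = 0.58
Compute 2^(0.58) = 1.494849
T_allowed = 8 / 1.494849 = 5.351711 hours
Dose = (T / T_allowed) * 100
Dose = (2.5 / 5.351711) * 100 = 46.71

46.71 %


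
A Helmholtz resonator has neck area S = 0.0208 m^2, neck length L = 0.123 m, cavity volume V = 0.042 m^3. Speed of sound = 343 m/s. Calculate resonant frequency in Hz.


Given values:
  S = 0.0208 m^2, L = 0.123 m, V = 0.042 m^3, c = 343 m/s
Formula: f = (c / (2*pi)) * sqrt(S / (V * L))
Compute V * L = 0.042 * 0.123 = 0.005166
Compute S / (V * L) = 0.0208 / 0.005166 = 4.0263
Compute sqrt(4.0263) = 2.006564
Compute c / (2*pi) = 343 / 6.283185 = 54.590148
f = 54.590148 * 2.006564 = 109.54

109.54 Hz


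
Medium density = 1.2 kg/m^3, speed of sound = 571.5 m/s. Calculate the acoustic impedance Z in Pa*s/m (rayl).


Given values:
  rho = 1.2 kg/m^3
  c = 571.5 m/s
Formula: Z = rho * c
Z = 1.2 * 571.5
Z = 685.8

685.8 rayl


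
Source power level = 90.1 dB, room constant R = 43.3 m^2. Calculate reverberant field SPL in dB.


Given values:
  Lw = 90.1 dB, R = 43.3 m^2
Formula: SPL = Lw + 10 * log10(4 / R)
Compute 4 / R = 4 / 43.3 = 0.092379
Compute 10 * log10(0.092379) = -10.3443
SPL = 90.1 + (-10.3443) = 79.76

79.76 dB


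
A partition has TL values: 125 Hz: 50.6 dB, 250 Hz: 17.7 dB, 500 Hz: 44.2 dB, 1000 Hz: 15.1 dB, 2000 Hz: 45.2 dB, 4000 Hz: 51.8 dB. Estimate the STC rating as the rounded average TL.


Given TL values at each frequency:
  125 Hz: 50.6 dB
  250 Hz: 17.7 dB
  500 Hz: 44.2 dB
  1000 Hz: 15.1 dB
  2000 Hz: 45.2 dB
  4000 Hz: 51.8 dB
Formula: STC ~ round(average of TL values)
Sum = 50.6 + 17.7 + 44.2 + 15.1 + 45.2 + 51.8 = 224.6
Average = 224.6 / 6 = 37.43
Rounded: 37

37


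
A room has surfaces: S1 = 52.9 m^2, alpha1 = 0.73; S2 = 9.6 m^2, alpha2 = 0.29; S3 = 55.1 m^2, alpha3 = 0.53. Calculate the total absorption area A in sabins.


Given surfaces:
  Surface 1: 52.9 * 0.73 = 38.617
  Surface 2: 9.6 * 0.29 = 2.784
  Surface 3: 55.1 * 0.53 = 29.203
Formula: A = sum(Si * alpha_i)
A = 38.617 + 2.784 + 29.203
A = 70.6

70.6 sabins


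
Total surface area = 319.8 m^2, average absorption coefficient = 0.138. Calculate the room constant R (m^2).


Given values:
  S = 319.8 m^2, alpha = 0.138
Formula: R = S * alpha / (1 - alpha)
Numerator: 319.8 * 0.138 = 44.1324
Denominator: 1 - 0.138 = 0.862
R = 44.1324 / 0.862 = 51.2

51.2 m^2


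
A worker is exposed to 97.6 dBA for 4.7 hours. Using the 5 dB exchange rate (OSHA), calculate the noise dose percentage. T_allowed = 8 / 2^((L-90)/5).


Given values:
  L = 97.6 dBA, T = 4.7 hours
Formula: T_allowed = 8 / 2^((L - 90) / 5)
Compute exponent: (97.6 - 90) / 5 = 1.52
Compute 2^(1.52) = 2.86791
T_allowed = 8 / 2.86791 = 2.789488 hours
Dose = (T / T_allowed) * 100
Dose = (4.7 / 2.789488) * 100 = 168.49

168.49 %


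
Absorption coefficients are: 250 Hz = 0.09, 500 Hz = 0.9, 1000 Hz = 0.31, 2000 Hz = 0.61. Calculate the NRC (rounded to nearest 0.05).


Given values:
  a_250 = 0.09, a_500 = 0.9
  a_1000 = 0.31, a_2000 = 0.61
Formula: NRC = (a250 + a500 + a1000 + a2000) / 4
Sum = 0.09 + 0.9 + 0.31 + 0.61 = 1.91
NRC = 1.91 / 4 = 0.4775
Rounded to nearest 0.05: 0.5

0.5


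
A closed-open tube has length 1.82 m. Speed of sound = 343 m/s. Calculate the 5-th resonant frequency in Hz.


Given values:
  Tube type: closed-open, L = 1.82 m, c = 343 m/s, n = 5
Formula: f_n = (2n - 1) * c / (4 * L)
Compute 2n - 1 = 2*5 - 1 = 9
Compute 4 * L = 4 * 1.82 = 7.28
f = 9 * 343 / 7.28
f = 424.04

424.04 Hz


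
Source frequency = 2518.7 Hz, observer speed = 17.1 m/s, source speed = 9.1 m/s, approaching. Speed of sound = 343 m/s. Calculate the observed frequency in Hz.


Given values:
  f_s = 2518.7 Hz, v_o = 17.1 m/s, v_s = 9.1 m/s
  Direction: approaching
Formula: f_o = f_s * (c + v_o) / (c - v_s)
Numerator: c + v_o = 343 + 17.1 = 360.1
Denominator: c - v_s = 343 - 9.1 = 333.9
f_o = 2518.7 * 360.1 / 333.9 = 2716.33

2716.33 Hz


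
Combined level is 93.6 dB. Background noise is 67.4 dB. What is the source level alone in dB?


Given values:
  L_total = 93.6 dB, L_bg = 67.4 dB
Formula: L_source = 10 * log10(10^(L_total/10) - 10^(L_bg/10))
Convert to linear:
  10^(93.6/10) = 2290867652.7678
  10^(67.4/10) = 5495408.7386
Difference: 2290867652.7678 - 5495408.7386 = 2285372244.0292
L_source = 10 * log10(2285372244.0292) = 93.59

93.59 dB


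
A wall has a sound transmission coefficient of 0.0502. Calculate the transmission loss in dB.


Given values:
  tau = 0.0502
Formula: TL = 10 * log10(1 / tau)
Compute 1 / tau = 1 / 0.0502 = 19.9203
Compute log10(19.9203) = 1.299296
TL = 10 * 1.299296 = 12.99

12.99 dB


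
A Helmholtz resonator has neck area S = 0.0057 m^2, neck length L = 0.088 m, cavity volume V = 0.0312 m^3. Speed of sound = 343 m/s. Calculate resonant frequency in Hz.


Given values:
  S = 0.0057 m^2, L = 0.088 m, V = 0.0312 m^3, c = 343 m/s
Formula: f = (c / (2*pi)) * sqrt(S / (V * L))
Compute V * L = 0.0312 * 0.088 = 0.0027456
Compute S / (V * L) = 0.0057 / 0.0027456 = 2.076
Compute sqrt(2.076) = 1.440833
Compute c / (2*pi) = 343 / 6.283185 = 54.590148
f = 54.590148 * 1.440833 = 78.66

78.66 Hz


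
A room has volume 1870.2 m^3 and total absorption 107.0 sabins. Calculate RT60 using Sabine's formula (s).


Given values:
  V = 1870.2 m^3
  A = 107.0 sabins
Formula: RT60 = 0.161 * V / A
Numerator: 0.161 * 1870.2 = 301.1022
RT60 = 301.1022 / 107.0 = 2.814

2.814 s


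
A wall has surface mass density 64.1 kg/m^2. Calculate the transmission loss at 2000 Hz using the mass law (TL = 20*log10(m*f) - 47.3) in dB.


Given values:
  m = 64.1 kg/m^2, f = 2000 Hz
Formula: TL = 20 * log10(m * f) - 47.3
Compute m * f = 64.1 * 2000 = 128200.0
Compute log10(128200.0) = 5.107888
Compute 20 * 5.107888 = 102.1578
TL = 102.1578 - 47.3 = 54.86

54.86 dB


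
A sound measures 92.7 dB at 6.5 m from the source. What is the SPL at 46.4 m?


Given values:
  SPL1 = 92.7 dB, r1 = 6.5 m, r2 = 46.4 m
Formula: SPL2 = SPL1 - 20 * log10(r2 / r1)
Compute ratio: r2 / r1 = 46.4 / 6.5 = 7.1385
Compute log10: log10(7.1385) = 0.853607
Compute drop: 20 * 0.853607 = 17.0721
SPL2 = 92.7 - 17.0721 = 75.63

75.63 dB


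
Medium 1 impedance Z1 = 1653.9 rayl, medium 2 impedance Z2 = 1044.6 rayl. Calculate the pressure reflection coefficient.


Given values:
  Z1 = 1653.9 rayl, Z2 = 1044.6 rayl
Formula: R = (Z2 - Z1) / (Z2 + Z1)
Numerator: Z2 - Z1 = 1044.6 - 1653.9 = -609.3
Denominator: Z2 + Z1 = 1044.6 + 1653.9 = 2698.5
R = -609.3 / 2698.5 = -0.2258

-0.2258


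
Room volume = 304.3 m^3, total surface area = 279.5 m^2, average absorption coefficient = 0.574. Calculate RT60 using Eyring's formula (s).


Given values:
  V = 304.3 m^3, S = 279.5 m^2, alpha = 0.574
Formula: RT60 = 0.161 * V / (-S * ln(1 - alpha))
Compute ln(1 - 0.574) = ln(0.426) = -0.853316
Denominator: -279.5 * -0.853316 = 238.5018
Numerator: 0.161 * 304.3 = 48.9923
RT60 = 48.9923 / 238.5018 = 0.205

0.205 s


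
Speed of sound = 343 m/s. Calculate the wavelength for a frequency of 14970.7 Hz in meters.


Given values:
  c = 343 m/s, f = 14970.7 Hz
Formula: lambda = c / f
lambda = 343 / 14970.7
lambda = 0.0229

0.0229 m


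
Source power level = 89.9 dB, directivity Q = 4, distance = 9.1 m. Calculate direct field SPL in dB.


Given values:
  Lw = 89.9 dB, Q = 4, r = 9.1 m
Formula: SPL = Lw + 10 * log10(Q / (4 * pi * r^2))
Compute 4 * pi * r^2 = 4 * pi * 9.1^2 = 1040.6212
Compute Q / denom = 4 / 1040.6212 = 0.00384386
Compute 10 * log10(0.00384386) = -24.1523
SPL = 89.9 + (-24.1523) = 65.75

65.75 dB


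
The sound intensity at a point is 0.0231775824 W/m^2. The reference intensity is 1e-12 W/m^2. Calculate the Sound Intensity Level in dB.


Given values:
  I = 0.0231775824 W/m^2
  I_ref = 1e-12 W/m^2
Formula: SIL = 10 * log10(I / I_ref)
Compute ratio: I / I_ref = 23177582400
Compute log10: log10(23177582400) = 10.365068
Multiply: SIL = 10 * 10.365068 = 103.65

103.65 dB


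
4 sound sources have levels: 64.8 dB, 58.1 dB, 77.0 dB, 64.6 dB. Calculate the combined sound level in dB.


Formula: L_total = 10 * log10( sum(10^(Li/10)) )
  Source 1: 10^(64.8/10) = 3019951.7204
  Source 2: 10^(58.1/10) = 645654.229
  Source 3: 10^(77.0/10) = 50118723.3627
  Source 4: 10^(64.6/10) = 2884031.5031
Sum of linear values = 56668360.8152
L_total = 10 * log10(56668360.8152) = 77.53

77.53 dB


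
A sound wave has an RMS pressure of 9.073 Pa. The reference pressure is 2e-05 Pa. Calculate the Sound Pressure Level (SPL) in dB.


Given values:
  p = 9.073 Pa
  p_ref = 2e-05 Pa
Formula: SPL = 20 * log10(p / p_ref)
Compute ratio: p / p_ref = 9.073 / 2e-05 = 453650
Compute log10: log10(453650) = 5.656721
Multiply: SPL = 20 * 5.656721 = 113.13

113.13 dB


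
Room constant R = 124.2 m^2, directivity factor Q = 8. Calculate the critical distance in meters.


Given values:
  R = 124.2 m^2, Q = 8
Formula: d_c = 0.141 * sqrt(Q * R)
Compute Q * R = 8 * 124.2 = 993.6
Compute sqrt(993.6) = 31.5214
d_c = 0.141 * 31.5214 = 4.445

4.445 m


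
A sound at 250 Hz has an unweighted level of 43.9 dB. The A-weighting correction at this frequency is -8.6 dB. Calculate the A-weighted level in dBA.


Given values:
  SPL = 43.9 dB
  A-weighting at 250 Hz = -8.6 dB
Formula: L_A = SPL + A_weight
L_A = 43.9 + (-8.6)
L_A = 35.3

35.3 dBA


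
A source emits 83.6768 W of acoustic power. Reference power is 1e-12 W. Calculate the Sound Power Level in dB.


Given values:
  W = 83.6768 W
  W_ref = 1e-12 W
Formula: SWL = 10 * log10(W / W_ref)
Compute ratio: W / W_ref = 83676800000000
Compute log10: log10(83676800000000) = 13.922605
Multiply: SWL = 10 * 13.922605 = 139.23

139.23 dB


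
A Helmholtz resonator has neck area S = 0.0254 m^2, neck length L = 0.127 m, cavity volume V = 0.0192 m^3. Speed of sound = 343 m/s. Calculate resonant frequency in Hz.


Given values:
  S = 0.0254 m^2, L = 0.127 m, V = 0.0192 m^3, c = 343 m/s
Formula: f = (c / (2*pi)) * sqrt(S / (V * L))
Compute V * L = 0.0192 * 0.127 = 0.0024384
Compute S / (V * L) = 0.0254 / 0.0024384 = 10.4167
Compute sqrt(10.4167) = 3.227491
Compute c / (2*pi) = 343 / 6.283185 = 54.590148
f = 54.590148 * 3.227491 = 176.19

176.19 Hz


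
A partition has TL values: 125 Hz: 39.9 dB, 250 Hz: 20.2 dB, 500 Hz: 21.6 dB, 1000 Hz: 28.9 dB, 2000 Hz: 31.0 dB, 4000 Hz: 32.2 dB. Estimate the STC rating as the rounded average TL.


Given TL values at each frequency:
  125 Hz: 39.9 dB
  250 Hz: 20.2 dB
  500 Hz: 21.6 dB
  1000 Hz: 28.9 dB
  2000 Hz: 31.0 dB
  4000 Hz: 32.2 dB
Formula: STC ~ round(average of TL values)
Sum = 39.9 + 20.2 + 21.6 + 28.9 + 31.0 + 32.2 = 173.8
Average = 173.8 / 6 = 28.97
Rounded: 29

29


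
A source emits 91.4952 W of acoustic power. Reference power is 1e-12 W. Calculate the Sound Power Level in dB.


Given values:
  W = 91.4952 W
  W_ref = 1e-12 W
Formula: SWL = 10 * log10(W / W_ref)
Compute ratio: W / W_ref = 91495200000000
Compute log10: log10(91495200000000) = 13.961398
Multiply: SWL = 10 * 13.961398 = 139.61

139.61 dB


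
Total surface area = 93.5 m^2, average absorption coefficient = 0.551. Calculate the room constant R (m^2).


Given values:
  S = 93.5 m^2, alpha = 0.551
Formula: R = S * alpha / (1 - alpha)
Numerator: 93.5 * 0.551 = 51.5185
Denominator: 1 - 0.551 = 0.449
R = 51.5185 / 0.449 = 114.74

114.74 m^2


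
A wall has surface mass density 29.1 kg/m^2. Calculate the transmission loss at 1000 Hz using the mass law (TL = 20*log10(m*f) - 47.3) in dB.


Given values:
  m = 29.1 kg/m^2, f = 1000 Hz
Formula: TL = 20 * log10(m * f) - 47.3
Compute m * f = 29.1 * 1000 = 29100.0
Compute log10(29100.0) = 4.463893
Compute 20 * 4.463893 = 89.2779
TL = 89.2779 - 47.3 = 41.98

41.98 dB


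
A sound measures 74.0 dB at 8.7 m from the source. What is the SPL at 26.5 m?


Given values:
  SPL1 = 74.0 dB, r1 = 8.7 m, r2 = 26.5 m
Formula: SPL2 = SPL1 - 20 * log10(r2 / r1)
Compute ratio: r2 / r1 = 26.5 / 8.7 = 3.046
Compute log10: log10(3.046) = 0.48373
Compute drop: 20 * 0.48373 = 9.6746
SPL2 = 74.0 - 9.6746 = 64.33

64.33 dB


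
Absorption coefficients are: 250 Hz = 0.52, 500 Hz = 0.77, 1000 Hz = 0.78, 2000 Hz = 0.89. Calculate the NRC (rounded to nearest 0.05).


Given values:
  a_250 = 0.52, a_500 = 0.77
  a_1000 = 0.78, a_2000 = 0.89
Formula: NRC = (a250 + a500 + a1000 + a2000) / 4
Sum = 0.52 + 0.77 + 0.78 + 0.89 = 2.96
NRC = 2.96 / 4 = 0.74
Rounded to nearest 0.05: 0.75

0.75


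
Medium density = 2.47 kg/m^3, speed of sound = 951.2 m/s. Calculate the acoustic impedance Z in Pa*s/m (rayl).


Given values:
  rho = 2.47 kg/m^3
  c = 951.2 m/s
Formula: Z = rho * c
Z = 2.47 * 951.2
Z = 2349.46

2349.46 rayl


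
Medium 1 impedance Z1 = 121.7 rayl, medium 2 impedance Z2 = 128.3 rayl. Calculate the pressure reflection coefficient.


Given values:
  Z1 = 121.7 rayl, Z2 = 128.3 rayl
Formula: R = (Z2 - Z1) / (Z2 + Z1)
Numerator: Z2 - Z1 = 128.3 - 121.7 = 6.6
Denominator: Z2 + Z1 = 128.3 + 121.7 = 250.0
R = 6.6 / 250.0 = 0.0264

0.0264


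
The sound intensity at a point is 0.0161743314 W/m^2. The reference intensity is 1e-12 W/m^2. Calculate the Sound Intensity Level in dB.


Given values:
  I = 0.0161743314 W/m^2
  I_ref = 1e-12 W/m^2
Formula: SIL = 10 * log10(I / I_ref)
Compute ratio: I / I_ref = 16174331400
Compute log10: log10(16174331400) = 10.208826
Multiply: SIL = 10 * 10.208826 = 102.09

102.09 dB


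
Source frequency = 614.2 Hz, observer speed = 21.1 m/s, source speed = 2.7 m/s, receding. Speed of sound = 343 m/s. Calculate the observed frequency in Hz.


Given values:
  f_s = 614.2 Hz, v_o = 21.1 m/s, v_s = 2.7 m/s
  Direction: receding
Formula: f_o = f_s * (c - v_o) / (c + v_s)
Numerator: c - v_o = 343 - 21.1 = 321.9
Denominator: c + v_s = 343 + 2.7 = 345.7
f_o = 614.2 * 321.9 / 345.7 = 571.91

571.91 Hz


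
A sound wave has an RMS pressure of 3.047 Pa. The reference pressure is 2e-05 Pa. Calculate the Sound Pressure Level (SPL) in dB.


Given values:
  p = 3.047 Pa
  p_ref = 2e-05 Pa
Formula: SPL = 20 * log10(p / p_ref)
Compute ratio: p / p_ref = 3.047 / 2e-05 = 152350
Compute log10: log10(152350) = 5.182842
Multiply: SPL = 20 * 5.182842 = 103.66

103.66 dB


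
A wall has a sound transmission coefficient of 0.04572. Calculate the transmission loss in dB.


Given values:
  tau = 0.04572
Formula: TL = 10 * log10(1 / tau)
Compute 1 / tau = 1 / 0.04572 = 21.8723
Compute log10(21.8723) = 1.339894
TL = 10 * 1.339894 = 13.4

13.4 dB


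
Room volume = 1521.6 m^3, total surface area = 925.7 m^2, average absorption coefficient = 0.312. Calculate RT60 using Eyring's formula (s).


Given values:
  V = 1521.6 m^3, S = 925.7 m^2, alpha = 0.312
Formula: RT60 = 0.161 * V / (-S * ln(1 - alpha))
Compute ln(1 - 0.312) = ln(0.688) = -0.373966
Denominator: -925.7 * -0.373966 = 346.1803
Numerator: 0.161 * 1521.6 = 244.9776
RT60 = 244.9776 / 346.1803 = 0.708

0.708 s


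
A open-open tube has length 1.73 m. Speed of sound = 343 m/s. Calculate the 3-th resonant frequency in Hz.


Given values:
  Tube type: open-open, L = 1.73 m, c = 343 m/s, n = 3
Formula: f_n = n * c / (2 * L)
Compute 2 * L = 2 * 1.73 = 3.46
f = 3 * 343 / 3.46
f = 297.4

297.4 Hz


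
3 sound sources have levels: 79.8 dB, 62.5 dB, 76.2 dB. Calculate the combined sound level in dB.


Formula: L_total = 10 * log10( sum(10^(Li/10)) )
  Source 1: 10^(79.8/10) = 95499258.6021
  Source 2: 10^(62.5/10) = 1778279.41
  Source 3: 10^(76.2/10) = 41686938.347
Sum of linear values = 138964476.3591
L_total = 10 * log10(138964476.3591) = 81.43

81.43 dB


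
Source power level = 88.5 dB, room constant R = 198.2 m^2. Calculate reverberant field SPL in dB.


Given values:
  Lw = 88.5 dB, R = 198.2 m^2
Formula: SPL = Lw + 10 * log10(4 / R)
Compute 4 / R = 4 / 198.2 = 0.020182
Compute 10 * log10(0.020182) = -16.9504
SPL = 88.5 + (-16.9504) = 71.55

71.55 dB


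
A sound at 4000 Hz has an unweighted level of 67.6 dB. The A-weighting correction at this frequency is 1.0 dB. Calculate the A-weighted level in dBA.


Given values:
  SPL = 67.6 dB
  A-weighting at 4000 Hz = 1.0 dB
Formula: L_A = SPL + A_weight
L_A = 67.6 + (1.0)
L_A = 68.6

68.6 dBA


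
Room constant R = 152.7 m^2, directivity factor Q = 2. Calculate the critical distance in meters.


Given values:
  R = 152.7 m^2, Q = 2
Formula: d_c = 0.141 * sqrt(Q * R)
Compute Q * R = 2 * 152.7 = 305.4
Compute sqrt(305.4) = 17.4757
d_c = 0.141 * 17.4757 = 2.464

2.464 m


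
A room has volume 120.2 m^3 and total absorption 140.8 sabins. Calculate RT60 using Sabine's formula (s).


Given values:
  V = 120.2 m^3
  A = 140.8 sabins
Formula: RT60 = 0.161 * V / A
Numerator: 0.161 * 120.2 = 19.3522
RT60 = 19.3522 / 140.8 = 0.137

0.137 s


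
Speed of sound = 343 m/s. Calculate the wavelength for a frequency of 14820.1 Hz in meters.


Given values:
  c = 343 m/s, f = 14820.1 Hz
Formula: lambda = c / f
lambda = 343 / 14820.1
lambda = 0.0231

0.0231 m


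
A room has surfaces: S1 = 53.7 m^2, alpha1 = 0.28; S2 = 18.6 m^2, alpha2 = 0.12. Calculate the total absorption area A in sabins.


Given surfaces:
  Surface 1: 53.7 * 0.28 = 15.036
  Surface 2: 18.6 * 0.12 = 2.232
Formula: A = sum(Si * alpha_i)
A = 15.036 + 2.232
A = 17.27

17.27 sabins


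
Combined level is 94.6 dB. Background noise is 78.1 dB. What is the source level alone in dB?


Given values:
  L_total = 94.6 dB, L_bg = 78.1 dB
Formula: L_source = 10 * log10(10^(L_total/10) - 10^(L_bg/10))
Convert to linear:
  10^(94.6/10) = 2884031503.1266
  10^(78.1/10) = 64565422.9035
Difference: 2884031503.1266 - 64565422.9035 = 2819466080.2231
L_source = 10 * log10(2819466080.2231) = 94.5

94.5 dB


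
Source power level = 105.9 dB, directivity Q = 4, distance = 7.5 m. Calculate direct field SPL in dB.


Given values:
  Lw = 105.9 dB, Q = 4, r = 7.5 m
Formula: SPL = Lw + 10 * log10(Q / (4 * pi * r^2))
Compute 4 * pi * r^2 = 4 * pi * 7.5^2 = 706.8583
Compute Q / denom = 4 / 706.8583 = 0.00565884
Compute 10 * log10(0.00565884) = -22.4727
SPL = 105.9 + (-22.4727) = 83.43

83.43 dB


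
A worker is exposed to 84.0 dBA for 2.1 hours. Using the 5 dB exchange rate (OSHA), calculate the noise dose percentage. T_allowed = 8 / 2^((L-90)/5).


Given values:
  L = 84.0 dBA, T = 2.1 hours
Formula: T_allowed = 8 / 2^((L - 90) / 5)
Compute exponent: (84.0 - 90) / 5 = -1.2
Compute 2^(-1.2) = 0.435275
T_allowed = 8 / 0.435275 = 18.379186 hours
Dose = (T / T_allowed) * 100
Dose = (2.1 / 18.379186) * 100 = 11.43

11.43 %


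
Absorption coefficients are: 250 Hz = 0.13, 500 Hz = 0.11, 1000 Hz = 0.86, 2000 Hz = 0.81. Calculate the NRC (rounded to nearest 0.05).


Given values:
  a_250 = 0.13, a_500 = 0.11
  a_1000 = 0.86, a_2000 = 0.81
Formula: NRC = (a250 + a500 + a1000 + a2000) / 4
Sum = 0.13 + 0.11 + 0.86 + 0.81 = 1.91
NRC = 1.91 / 4 = 0.4775
Rounded to nearest 0.05: 0.5

0.5


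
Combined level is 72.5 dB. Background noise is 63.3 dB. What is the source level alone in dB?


Given values:
  L_total = 72.5 dB, L_bg = 63.3 dB
Formula: L_source = 10 * log10(10^(L_total/10) - 10^(L_bg/10))
Convert to linear:
  10^(72.5/10) = 17782794.1004
  10^(63.3/10) = 2137962.0895
Difference: 17782794.1004 - 2137962.0895 = 15644832.0109
L_source = 10 * log10(15644832.0109) = 71.94

71.94 dB


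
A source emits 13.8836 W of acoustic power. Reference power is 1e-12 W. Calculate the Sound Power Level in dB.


Given values:
  W = 13.8836 W
  W_ref = 1e-12 W
Formula: SWL = 10 * log10(W / W_ref)
Compute ratio: W / W_ref = 13883600000000
Compute log10: log10(13883600000000) = 13.142502
Multiply: SWL = 10 * 13.142502 = 131.43

131.43 dB


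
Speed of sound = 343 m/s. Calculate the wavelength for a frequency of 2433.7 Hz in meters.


Given values:
  c = 343 m/s, f = 2433.7 Hz
Formula: lambda = c / f
lambda = 343 / 2433.7
lambda = 0.1409

0.1409 m


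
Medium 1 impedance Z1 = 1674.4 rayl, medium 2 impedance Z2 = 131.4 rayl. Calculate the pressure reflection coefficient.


Given values:
  Z1 = 1674.4 rayl, Z2 = 131.4 rayl
Formula: R = (Z2 - Z1) / (Z2 + Z1)
Numerator: Z2 - Z1 = 131.4 - 1674.4 = -1543.0
Denominator: Z2 + Z1 = 131.4 + 1674.4 = 1805.8
R = -1543.0 / 1805.8 = -0.8545

-0.8545


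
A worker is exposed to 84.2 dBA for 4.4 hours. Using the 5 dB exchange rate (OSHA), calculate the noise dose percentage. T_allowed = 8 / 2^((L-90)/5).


Given values:
  L = 84.2 dBA, T = 4.4 hours
Formula: T_allowed = 8 / 2^((L - 90) / 5)
Compute exponent: (84.2 - 90) / 5 = -1.16
Compute 2^(-1.16) = 0.447513
T_allowed = 8 / 0.447513 = 17.876576 hours
Dose = (T / T_allowed) * 100
Dose = (4.4 / 17.876576) * 100 = 24.61

24.61 %


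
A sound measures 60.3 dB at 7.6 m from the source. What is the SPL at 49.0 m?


Given values:
  SPL1 = 60.3 dB, r1 = 7.6 m, r2 = 49.0 m
Formula: SPL2 = SPL1 - 20 * log10(r2 / r1)
Compute ratio: r2 / r1 = 49.0 / 7.6 = 6.4474
Compute log10: log10(6.4474) = 0.809385
Compute drop: 20 * 0.809385 = 16.1877
SPL2 = 60.3 - 16.1877 = 44.11

44.11 dB


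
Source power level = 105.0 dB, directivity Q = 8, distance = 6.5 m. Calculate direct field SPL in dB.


Given values:
  Lw = 105.0 dB, Q = 8, r = 6.5 m
Formula: SPL = Lw + 10 * log10(Q / (4 * pi * r^2))
Compute 4 * pi * r^2 = 4 * pi * 6.5^2 = 530.9292
Compute Q / denom = 8 / 530.9292 = 0.01506792
Compute 10 * log10(0.01506792) = -18.2195
SPL = 105.0 + (-18.2195) = 86.78

86.78 dB


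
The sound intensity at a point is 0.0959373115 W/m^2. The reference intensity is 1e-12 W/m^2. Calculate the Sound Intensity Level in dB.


Given values:
  I = 0.0959373115 W/m^2
  I_ref = 1e-12 W/m^2
Formula: SIL = 10 * log10(I / I_ref)
Compute ratio: I / I_ref = 95937311500
Compute log10: log10(95937311500) = 10.981988
Multiply: SIL = 10 * 10.981988 = 109.82

109.82 dB


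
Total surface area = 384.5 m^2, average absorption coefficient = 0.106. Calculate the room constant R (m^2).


Given values:
  S = 384.5 m^2, alpha = 0.106
Formula: R = S * alpha / (1 - alpha)
Numerator: 384.5 * 0.106 = 40.757
Denominator: 1 - 0.106 = 0.894
R = 40.757 / 0.894 = 45.59

45.59 m^2


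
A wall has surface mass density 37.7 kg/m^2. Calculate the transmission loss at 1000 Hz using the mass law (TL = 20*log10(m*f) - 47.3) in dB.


Given values:
  m = 37.7 kg/m^2, f = 1000 Hz
Formula: TL = 20 * log10(m * f) - 47.3
Compute m * f = 37.7 * 1000 = 37700.0
Compute log10(37700.0) = 4.576341
Compute 20 * 4.576341 = 91.5268
TL = 91.5268 - 47.3 = 44.23

44.23 dB


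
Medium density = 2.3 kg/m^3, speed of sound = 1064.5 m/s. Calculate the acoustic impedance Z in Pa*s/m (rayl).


Given values:
  rho = 2.3 kg/m^3
  c = 1064.5 m/s
Formula: Z = rho * c
Z = 2.3 * 1064.5
Z = 2448.35

2448.35 rayl


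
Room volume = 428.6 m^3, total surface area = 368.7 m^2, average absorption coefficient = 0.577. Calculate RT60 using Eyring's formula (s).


Given values:
  V = 428.6 m^3, S = 368.7 m^2, alpha = 0.577
Formula: RT60 = 0.161 * V / (-S * ln(1 - alpha))
Compute ln(1 - 0.577) = ln(0.423) = -0.860383
Denominator: -368.7 * -0.860383 = 317.2232
Numerator: 0.161 * 428.6 = 69.0046
RT60 = 69.0046 / 317.2232 = 0.218

0.218 s
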